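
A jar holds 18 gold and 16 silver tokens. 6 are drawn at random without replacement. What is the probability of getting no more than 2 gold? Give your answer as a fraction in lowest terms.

There are C(34,6) = 1344904 ways to choose the 6.
Favorable selections (no more than 2 gold): C(18,0)·C(16,6) + C(18,1)·C(16,5) + C(18,2)·C(16,4) = 8008 + 78624 + 278460 = 365092.
Probability = 365092/1344904 = 5369/19778.

5369/19778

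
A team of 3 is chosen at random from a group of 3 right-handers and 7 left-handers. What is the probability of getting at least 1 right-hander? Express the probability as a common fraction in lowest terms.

There are C(10,3) = 120 ways to choose the 3.
Favorable selections (at least 1 right-hander): C(3,1)·C(7,2) + C(3,2)·C(7,1) + C(3,3)·C(7,0) = 63 + 21 + 1 = 85.
Probability = 85/120 = 17/24.

17/24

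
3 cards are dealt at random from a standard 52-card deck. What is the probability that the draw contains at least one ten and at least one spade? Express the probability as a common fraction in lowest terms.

There are C(52,3) = 22100 possible draws.
By inclusion-exclusion on the complements, draws missing all tens or all spades: C(48,3) + C(39,3) − C(36,3) = 17296 + 9139 − 7140 = 19295.
So draws with at least one of each: 22100 − 19295 = 2805, probability 2805/22100 = 33/260.

33/260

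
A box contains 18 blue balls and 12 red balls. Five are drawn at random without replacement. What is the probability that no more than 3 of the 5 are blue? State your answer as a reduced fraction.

Total selections: C(30,5) = 142506.
Count the complement (more than 3 blue): C(18,4)·C(12,1) + C(18,5)·C(12,0) = 36720 + 8568 = 45288.
Probability = 1 − 45288/142506 = 97218/142506 = 5401/7917.

5401/7917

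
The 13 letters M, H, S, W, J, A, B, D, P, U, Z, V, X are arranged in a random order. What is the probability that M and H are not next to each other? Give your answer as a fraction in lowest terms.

11/13

There are 13! = 6227020800 arrangements.
Arrangements with M and H adjacent: 2·12! = 958003200.
So not adjacent: 6227020800 − 958003200 = 5269017600, probability 5269017600/6227020800 = 11/13.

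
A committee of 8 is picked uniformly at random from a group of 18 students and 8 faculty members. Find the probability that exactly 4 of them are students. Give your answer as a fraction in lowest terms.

8568/62491

There are C(26,8) = 1562275 ways to choose 8 from 26.
Selections with exactly 4 students: choose 4 of the 18 students and 4 of the 8 faculty members, C(18,4)·C(8,4) = 3060·70 = 214200.
Probability = 214200/1562275 = 8568/62491.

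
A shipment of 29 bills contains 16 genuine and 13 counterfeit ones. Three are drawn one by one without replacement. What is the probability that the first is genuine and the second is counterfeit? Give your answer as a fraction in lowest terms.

52/203

Multiply the conditional probabilities at each draw: 16/29 · 13/28 = 208/812 = 52/203.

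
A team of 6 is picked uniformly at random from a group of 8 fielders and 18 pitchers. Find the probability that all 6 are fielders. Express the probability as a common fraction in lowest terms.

There are C(26,6) = 230230 possible selections.
Selections with all fielders: C(8,6) = 28.
Probability = 28/230230 = 2/16445.

2/16445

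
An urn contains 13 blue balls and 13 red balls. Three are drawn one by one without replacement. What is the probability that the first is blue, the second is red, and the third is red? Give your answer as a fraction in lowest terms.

13/100

Multiply the conditional probabilities at each draw: 13/26 · 13/25 · 12/24 = 2028/15600 = 13/100.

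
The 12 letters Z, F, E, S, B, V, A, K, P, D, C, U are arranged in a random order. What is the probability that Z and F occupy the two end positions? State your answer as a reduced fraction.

1/66

There are 12! = 479001600 arrangements.
Place Z and F at the ends in 2 ways, arrange the remaining 10 in 10! = 3628800 ways: 2·3628800 = 7257600.
Probability = 7257600/479001600 = 1/66.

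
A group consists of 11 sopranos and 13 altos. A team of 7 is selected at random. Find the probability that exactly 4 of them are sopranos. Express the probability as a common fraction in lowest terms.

There are C(24,7) = 346104 ways to choose 7 from 24.
Selections with exactly 4 sopranos: choose 4 of the 11 sopranos and 3 of the 13 altos, C(11,4)·C(13,3) = 330·286 = 94380.
Probability = 94380/346104 = 715/2622.

715/2622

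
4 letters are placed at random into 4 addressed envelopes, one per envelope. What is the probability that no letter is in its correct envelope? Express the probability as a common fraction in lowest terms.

There are 4! = 24 assignments.
By inclusion-exclusion, assignments with no fixed points: C(4,0)·4! − C(4,1)·3! + C(4,2)·2! − C(4,3)·1! + C(4,4)·0! = 9.
Probability = 9/24 = 3/8.

3/8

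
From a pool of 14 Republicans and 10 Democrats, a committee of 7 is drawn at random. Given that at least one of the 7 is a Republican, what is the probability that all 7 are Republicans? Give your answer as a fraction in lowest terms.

143/14416

Work in counts. Selections with at least one Republican: C(24,7) − C(10,7) = 346104 − 120 = 345984.
Of those, selections where all 7 are Republicans: C(14,7) = 3432.
Conditional probability = 3432/345984 = 143/14416.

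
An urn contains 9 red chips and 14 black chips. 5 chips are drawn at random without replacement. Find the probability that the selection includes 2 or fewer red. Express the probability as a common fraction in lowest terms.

3445/4807

There are C(23,5) = 33649 ways to choose the 5.
Favorable selections (2 or fewer red): C(9,0)·C(14,5) + C(9,1)·C(14,4) + C(9,2)·C(14,3) = 2002 + 9009 + 13104 = 24115.
Probability = 24115/33649 = 3445/4807.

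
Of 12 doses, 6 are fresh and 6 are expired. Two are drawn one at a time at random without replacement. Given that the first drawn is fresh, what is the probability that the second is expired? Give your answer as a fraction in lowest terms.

After removing one fresh, 11 remain: 5 fresh and 6 expired.
So the probability the next is expired is 6/11.

6/11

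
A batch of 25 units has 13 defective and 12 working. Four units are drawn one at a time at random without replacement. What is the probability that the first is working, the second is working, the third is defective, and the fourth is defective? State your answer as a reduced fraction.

Multiply the conditional probabilities at each draw: 12/25 · 11/24 · 13/23 · 12/22 = 20592/303600 = 39/575.

39/575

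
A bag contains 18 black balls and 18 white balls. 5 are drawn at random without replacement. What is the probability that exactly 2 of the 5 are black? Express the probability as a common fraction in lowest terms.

The sample space is all 5-subsets of the 36: C(36,5) = 376992.
Selections with exactly 2 black: choose 2 of the 18 black and 3 of the 18 white, C(18,2)·C(18,3) = 153·816 = 124848.
Probability = 124848/376992 = 51/154.

51/154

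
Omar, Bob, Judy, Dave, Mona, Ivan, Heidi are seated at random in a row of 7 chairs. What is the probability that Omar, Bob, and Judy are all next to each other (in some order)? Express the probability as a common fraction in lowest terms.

1/7

There are 7! = 5040 arrangements.
Treat the three as one block: 5! placements × 3! orders within the block = 120·6 = 720.
Probability = 720/5040 = 1/7.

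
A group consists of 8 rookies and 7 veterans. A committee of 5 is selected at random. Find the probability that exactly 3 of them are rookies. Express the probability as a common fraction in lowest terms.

56/143

There are C(15,5) = 3003 ways to choose 5 from 15.
Selections with exactly 3 rookies: choose 3 of the 8 rookies and 2 of the 7 veterans, C(8,3)·C(7,2) = 56·21 = 1176.
Probability = 1176/3003 = 56/143.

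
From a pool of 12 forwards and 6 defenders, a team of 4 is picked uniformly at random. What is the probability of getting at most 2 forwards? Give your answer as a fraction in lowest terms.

Total selections: C(18,4) = 3060.
Count the complement (more than 2 forwards): C(12,3)·C(6,1) + C(12,4)·C(6,0) = 1320 + 495 = 1815.
Probability = 1 − 1815/3060 = 1245/3060 = 83/204.

83/204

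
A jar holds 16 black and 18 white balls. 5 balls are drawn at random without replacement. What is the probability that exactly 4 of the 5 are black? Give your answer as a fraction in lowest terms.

Total number of selections: C(34,5) = 278256.
Selections with exactly 4 black: choose 4 of the 16 black and 1 of the 18 white, C(16,4)·C(18,1) = 1820·18 = 32760.
Probability = 32760/278256 = 1365/11594.

1365/11594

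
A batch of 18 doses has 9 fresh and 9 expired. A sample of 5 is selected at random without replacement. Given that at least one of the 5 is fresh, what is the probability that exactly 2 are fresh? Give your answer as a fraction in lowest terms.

Work in counts. Selections with at least one fresh: C(18,5) − C(9,5) = 8568 − 126 = 8442.
Of those, selections where exactly 2 are fresh: C(9,2)·C(9,3) = 36·84 = 3024.
Conditional probability = 3024/8442 = 24/67.

24/67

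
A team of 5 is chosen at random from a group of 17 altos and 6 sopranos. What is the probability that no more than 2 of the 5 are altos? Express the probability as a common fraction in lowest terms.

Total selections: C(23,5) = 33649.
Favorable selections (no more than 2 altos): C(17,0)·C(6,5) + C(17,1)·C(6,4) + C(17,2)·C(6,3) = 6 + 255 + 2720 = 2981.
Probability = 2981/33649 = 271/3059.

271/3059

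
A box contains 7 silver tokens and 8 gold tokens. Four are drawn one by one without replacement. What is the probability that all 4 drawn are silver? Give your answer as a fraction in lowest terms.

1/39

Multiply the conditional probabilities at each draw: 7/15 · 6/14 · 5/13 · 4/12 = 840/32760 = 1/39.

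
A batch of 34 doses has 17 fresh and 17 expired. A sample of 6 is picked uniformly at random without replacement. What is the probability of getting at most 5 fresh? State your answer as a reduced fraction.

9798/9889

Total selections: C(34,6) = 1344904.
The complement is exactly 6 fresh: C(17,6)·C(17,0) = 12376.
Probability = 1 − 12376/1344904 = 1332528/1344904 = 9798/9889.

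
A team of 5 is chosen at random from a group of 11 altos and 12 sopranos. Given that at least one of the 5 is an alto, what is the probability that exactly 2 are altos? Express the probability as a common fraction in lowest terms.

1100/2987

Work in counts. Selections with at least one alto: C(23,5) − C(12,5) = 33649 − 792 = 32857.
Of those, selections where exactly 2 are altos: C(11,2)·C(12,3) = 55·220 = 12100.
Conditional probability = 12100/32857 = 1100/2987.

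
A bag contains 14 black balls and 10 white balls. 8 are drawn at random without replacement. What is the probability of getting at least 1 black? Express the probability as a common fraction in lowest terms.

There are C(24,8) = 735471 ways to choose the 8.
The complement is all 8 are white: C(10,8) = 45.
Probability = 1 − 45/735471 = 735426/735471 = 81714/81719.

81714/81719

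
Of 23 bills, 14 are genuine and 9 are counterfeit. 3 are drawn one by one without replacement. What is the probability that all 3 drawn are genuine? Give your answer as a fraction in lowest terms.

52/253

Multiply the conditional probabilities at each draw: 14/23 · 13/22 · 12/21 = 2184/10626 = 52/253.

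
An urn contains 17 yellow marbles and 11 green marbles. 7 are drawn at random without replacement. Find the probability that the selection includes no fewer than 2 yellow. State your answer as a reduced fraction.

4454/4485

Total selections: C(28,7) = 1184040.
Count the complement (fewer than 2 yellow): C(17,0)·C(11,7) + C(17,1)·C(11,6) = 330 + 7854 = 8184.
Probability = 1 − 8184/1184040 = 1175856/1184040 = 4454/4485.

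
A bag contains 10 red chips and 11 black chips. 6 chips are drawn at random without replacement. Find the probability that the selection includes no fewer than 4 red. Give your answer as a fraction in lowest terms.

There are C(21,6) = 54264 ways to choose the 6.
Favorable selections (no fewer than 4 red): C(10,4)·C(11,2) + C(10,5)·C(11,1) + C(10,6)·C(11,0) = 11550 + 2772 + 210 = 14532.
Probability = 14532/54264 = 173/646.

173/646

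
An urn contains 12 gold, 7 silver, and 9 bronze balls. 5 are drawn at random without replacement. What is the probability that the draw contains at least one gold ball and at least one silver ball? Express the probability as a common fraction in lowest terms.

There are C(28,5) = 98280 possible draws.
By inclusion-exclusion on the complements, draws missing all gold or all silver: C(16,5) + C(21,5) − C(9,5) = 4368 + 20349 − 126 = 24591.
So draws with at least one of each: 98280 − 24591 = 73689, probability 73689/98280 = 3509/4680.

3509/4680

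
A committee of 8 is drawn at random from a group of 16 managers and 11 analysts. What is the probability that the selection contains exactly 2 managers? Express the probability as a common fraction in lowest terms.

Total number of selections: C(27,8) = 2220075.
Selections with exactly 2 managers: choose 2 of the 16 managers and 6 of the 11 analysts, C(16,2)·C(11,6) = 120·462 = 55440.
Probability = 55440/2220075 = 112/4485.

112/4485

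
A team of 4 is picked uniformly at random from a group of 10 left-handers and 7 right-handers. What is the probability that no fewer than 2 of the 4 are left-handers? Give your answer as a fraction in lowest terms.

57/68

There are C(17,4) = 2380 ways to choose the 4.
Count the complement (fewer than 2 left-handers): C(10,0)·C(7,4) + C(10,1)·C(7,3) = 35 + 350 = 385.
Probability = 1 − 385/2380 = 1995/2380 = 57/68.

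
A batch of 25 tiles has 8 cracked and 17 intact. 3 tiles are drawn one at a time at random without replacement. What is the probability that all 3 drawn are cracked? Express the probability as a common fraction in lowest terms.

Multiply the conditional probabilities at each draw: 8/25 · 7/24 · 6/23 = 336/13800 = 14/575.

14/575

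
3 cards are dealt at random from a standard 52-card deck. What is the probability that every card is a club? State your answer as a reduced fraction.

11/850

There are C(52,3) = 22100 possible 3-card hands.
Hands that are all clubs: C(13,3) = 286.
Probability = 286/22100 = 11/850.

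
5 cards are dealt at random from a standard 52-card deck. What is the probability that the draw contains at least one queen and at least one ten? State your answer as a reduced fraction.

There are C(52,5) = 2598960 possible draws.
By inclusion-exclusion on the complements, draws missing all queens or all tens: C(48,5) + C(48,5) − C(44,5) = 1712304 + 1712304 − 1086008 = 2338600.
So draws with at least one of each: 2598960 − 2338600 = 260360, probability 260360/2598960 = 6509/64974.

6509/64974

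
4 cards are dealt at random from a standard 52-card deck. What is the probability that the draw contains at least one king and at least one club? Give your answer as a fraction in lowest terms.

52799/270725

There are C(52,4) = 270725 possible draws.
By inclusion-exclusion on the complements, draws missing all kings or all clubs: C(48,4) + C(39,4) − C(36,4) = 194580 + 82251 − 58905 = 217926.
So draws with at least one of each: 270725 − 217926 = 52799, probability 52799/270725.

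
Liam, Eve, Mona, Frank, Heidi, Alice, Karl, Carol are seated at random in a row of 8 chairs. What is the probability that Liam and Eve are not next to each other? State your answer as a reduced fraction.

3/4

There are 8! = 40320 arrangements.
Arrangements with Liam and Eve adjacent: 2·7! = 10080.
So not adjacent: 40320 − 10080 = 30240, probability 30240/40320 = 3/4.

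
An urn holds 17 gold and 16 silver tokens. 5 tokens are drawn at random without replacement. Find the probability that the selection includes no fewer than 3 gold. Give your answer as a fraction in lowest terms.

10489/19778

There are C(33,5) = 237336 ways to choose the 5.
Favorable selections (no fewer than 3 gold): C(17,3)·C(16,2) + C(17,4)·C(16,1) + C(17,5)·C(16,0) = 81600 + 38080 + 6188 = 125868.
Probability = 125868/237336 = 10489/19778.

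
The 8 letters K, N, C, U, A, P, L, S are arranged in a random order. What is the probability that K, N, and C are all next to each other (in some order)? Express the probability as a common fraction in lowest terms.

There are 8! = 40320 arrangements.
Treat the three as one block: 6! placements × 3! orders within the block = 720·6 = 4320.
Probability = 4320/40320 = 3/28.

3/28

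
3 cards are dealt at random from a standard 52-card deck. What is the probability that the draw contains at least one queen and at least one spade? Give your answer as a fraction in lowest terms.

33/260

There are C(52,3) = 22100 possible draws.
By inclusion-exclusion on the complements, draws missing all queens or all spades: C(48,3) + C(39,3) − C(36,3) = 17296 + 9139 − 7140 = 19295.
So draws with at least one of each: 22100 − 19295 = 2805, probability 2805/22100 = 33/260.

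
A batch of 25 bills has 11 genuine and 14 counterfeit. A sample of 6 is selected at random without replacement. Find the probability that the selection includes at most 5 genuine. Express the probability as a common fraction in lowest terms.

1147/1150

There are C(25,6) = 177100 ways to choose the 6.
The complement is exactly 6 genuine: C(11,6)·C(14,0) = 462.
Probability = 1 − 462/177100 = 176638/177100 = 1147/1150.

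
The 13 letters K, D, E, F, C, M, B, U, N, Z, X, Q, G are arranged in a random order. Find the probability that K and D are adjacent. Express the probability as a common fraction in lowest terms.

2/13

There are 13! = 6227020800 arrangements.
Treat K and D as a block: 12! arrangements of the blocks × 2 orders within the block = 2·479001600 = 958003200.
Probability = 958003200/6227020800 = 2/13.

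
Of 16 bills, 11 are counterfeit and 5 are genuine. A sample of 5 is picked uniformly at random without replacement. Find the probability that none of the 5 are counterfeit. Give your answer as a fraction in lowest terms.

There are C(16,5) = 4368 possible selections.
Selections with no counterfeit (all genuine): C(5,5) = 1.
Probability = 1/4368.

1/4368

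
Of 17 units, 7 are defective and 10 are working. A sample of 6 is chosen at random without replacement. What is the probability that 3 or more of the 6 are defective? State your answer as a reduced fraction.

107/221

Total selections: C(17,6) = 12376.
Count the complement (fewer than 3 defective): C(7,0)·C(10,6) + C(7,1)·C(10,5) + C(7,2)·C(10,4) = 210 + 1764 + 4410 = 6384.
Probability = 1 − 6384/12376 = 5992/12376 = 107/221.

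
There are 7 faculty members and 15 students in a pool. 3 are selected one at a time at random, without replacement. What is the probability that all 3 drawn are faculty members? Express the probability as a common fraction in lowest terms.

1/44

Multiply the conditional probabilities at each draw: 7/22 · 6/21 · 5/20 = 210/9240 = 1/44.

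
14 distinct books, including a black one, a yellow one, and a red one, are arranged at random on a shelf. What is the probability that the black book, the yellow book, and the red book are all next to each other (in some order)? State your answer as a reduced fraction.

There are 14! = 87178291200 arrangements.
Treat the three as one block: 12! placements × 3! orders within the block = 479001600·6 = 2874009600.
Probability = 2874009600/87178291200 = 3/91.

3/91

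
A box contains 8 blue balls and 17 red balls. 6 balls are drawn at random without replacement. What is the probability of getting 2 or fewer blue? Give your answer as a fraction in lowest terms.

There are C(25,6) = 177100 ways to choose the 6.
Favorable selections (2 or fewer blue): C(8,0)·C(17,6) + C(8,1)·C(17,5) + C(8,2)·C(17,4) = 12376 + 49504 + 66640 = 128520.
Probability = 128520/177100 = 918/1265.

918/1265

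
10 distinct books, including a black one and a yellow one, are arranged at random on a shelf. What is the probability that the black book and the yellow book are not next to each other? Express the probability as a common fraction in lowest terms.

There are 10! = 3628800 arrangements.
Arrangements with the black book and the yellow book adjacent: 2·9! = 725760.
So not adjacent: 3628800 − 725760 = 2903040, probability 2903040/3628800 = 4/5.

4/5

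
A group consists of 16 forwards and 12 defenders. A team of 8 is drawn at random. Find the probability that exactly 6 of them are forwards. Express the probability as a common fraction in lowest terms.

176/1035

The sample space is all 8-subsets of the 28: C(28,8) = 3108105.
Selections with exactly 6 forwards: choose 6 of the 16 forwards and 2 of the 12 defenders, C(16,6)·C(12,2) = 8008·66 = 528528.
Probability = 528528/3108105 = 176/1035.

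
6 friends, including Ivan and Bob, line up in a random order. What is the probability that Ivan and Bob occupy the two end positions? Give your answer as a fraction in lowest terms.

1/15

There are 6! = 720 arrangements.
Place Ivan and Bob at the ends in 2 ways, arrange the remaining 4 in 4! = 24 ways: 2·24 = 48.
Probability = 48/720 = 1/15.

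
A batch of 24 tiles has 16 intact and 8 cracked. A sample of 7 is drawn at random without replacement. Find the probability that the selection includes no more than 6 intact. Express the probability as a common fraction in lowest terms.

There are C(24,7) = 346104 ways to choose the 7.
The complement is exactly 7 intact: C(16,7)·C(8,0) = 11440.
Probability = 1 − 11440/346104 = 334664/346104 = 3803/3933.

3803/3933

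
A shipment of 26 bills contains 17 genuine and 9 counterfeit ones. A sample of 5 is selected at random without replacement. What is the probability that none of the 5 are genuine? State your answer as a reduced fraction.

63/32890

There are C(26,5) = 65780 possible selections.
Selections with no genuine (all counterfeit): C(9,5) = 126.
Probability = 126/65780 = 63/32890.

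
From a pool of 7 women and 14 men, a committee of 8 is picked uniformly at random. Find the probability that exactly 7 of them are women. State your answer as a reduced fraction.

Total number of selections: C(21,8) = 203490.
Selections with exactly 7 women: choose 7 of the 7 women and 1 of the 14 men, C(7,7)·C(14,1) = 1·14 = 14.
Probability = 14/203490 = 1/14535.

1/14535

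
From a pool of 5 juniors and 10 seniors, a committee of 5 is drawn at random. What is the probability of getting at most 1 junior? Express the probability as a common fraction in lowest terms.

62/143

There are C(15,5) = 3003 ways to choose the 5.
Favorable selections (at most 1 junior): C(5,0)·C(10,5) + C(5,1)·C(10,4) = 252 + 1050 = 1302.
Probability = 1302/3003 = 62/143.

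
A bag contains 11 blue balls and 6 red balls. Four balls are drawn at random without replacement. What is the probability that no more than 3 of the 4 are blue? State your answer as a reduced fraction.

205/238

Total selections: C(17,4) = 2380.
The complement is exactly 4 blue: C(11,4)·C(6,0) = 330.
Probability = 1 − 330/2380 = 2050/2380 = 205/238.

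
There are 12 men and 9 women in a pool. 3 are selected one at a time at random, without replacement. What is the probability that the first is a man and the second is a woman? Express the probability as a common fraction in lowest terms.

Multiply the conditional probabilities at each draw: 12/21 · 9/20 = 108/420 = 9/35.

9/35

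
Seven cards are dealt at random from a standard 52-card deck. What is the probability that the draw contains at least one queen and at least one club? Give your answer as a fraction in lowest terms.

53122231/133784560

There are C(52,7) = 133784560 possible draws.
By inclusion-exclusion on the complements, draws missing all queens or all clubs: C(48,7) + C(39,7) − C(36,7) = 73629072 + 15380937 − 8347680 = 80662329.
So draws with at least one of each: 133784560 − 80662329 = 53122231, probability 53122231/133784560.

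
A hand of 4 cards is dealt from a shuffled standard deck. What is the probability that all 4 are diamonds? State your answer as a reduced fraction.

11/4165

There are C(52,4) = 270725 possible 4-card hands.
Hands that are all diamonds: C(13,4) = 715.
Probability = 715/270725 = 11/4165.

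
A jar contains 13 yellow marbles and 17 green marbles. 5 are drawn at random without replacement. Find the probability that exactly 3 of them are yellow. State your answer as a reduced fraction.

The sample space is all 5-subsets of the 30: C(30,5) = 142506.
Selections with exactly 3 yellow: choose 3 of the 13 yellow and 2 of the 17 green, C(13,3)·C(17,2) = 286·136 = 38896.
Probability = 38896/142506 = 1496/5481.

1496/5481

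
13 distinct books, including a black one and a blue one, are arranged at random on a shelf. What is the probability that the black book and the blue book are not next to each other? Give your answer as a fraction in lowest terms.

11/13

There are 13! = 6227020800 arrangements.
Arrangements with the black book and the blue book adjacent: 2·12! = 958003200.
So not adjacent: 6227020800 − 958003200 = 5269017600, probability 5269017600/6227020800 = 11/13.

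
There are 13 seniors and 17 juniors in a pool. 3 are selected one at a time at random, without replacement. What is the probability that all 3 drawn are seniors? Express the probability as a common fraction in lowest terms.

143/2030

Multiply the conditional probabilities at each draw: 13/30 · 12/29 · 11/28 = 1716/24360 = 143/2030.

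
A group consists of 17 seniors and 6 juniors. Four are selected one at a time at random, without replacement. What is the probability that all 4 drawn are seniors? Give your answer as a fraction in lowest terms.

68/253

Multiply the conditional probabilities at each draw: 17/23 · 16/22 · 15/21 · 14/20 = 57120/212520 = 68/253.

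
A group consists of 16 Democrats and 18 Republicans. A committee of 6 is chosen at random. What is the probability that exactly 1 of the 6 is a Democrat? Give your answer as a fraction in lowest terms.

The sample space is all 6-subsets of the 34: C(34,6) = 1344904.
Selections with exactly 1 Democrat: choose 1 of the 16 Democrats and 5 of the 18 Republicans, C(16,1)·C(18,5) = 16·8568 = 137088.
Probability = 137088/1344904 = 1008/9889.

1008/9889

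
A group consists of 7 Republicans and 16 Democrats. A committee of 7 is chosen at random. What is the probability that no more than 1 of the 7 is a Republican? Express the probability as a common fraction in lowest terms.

6136/22287

Total selections: C(23,7) = 245157.
Favorable selections (no more than 1 Republican): C(7,0)·C(16,7) + C(7,1)·C(16,6) = 11440 + 56056 = 67496.
Probability = 67496/245157 = 6136/22287.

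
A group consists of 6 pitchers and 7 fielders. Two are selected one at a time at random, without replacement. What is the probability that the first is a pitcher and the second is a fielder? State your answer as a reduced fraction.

7/26

Multiply the conditional probabilities at each draw: 6/13 · 7/12 = 42/156 = 7/26.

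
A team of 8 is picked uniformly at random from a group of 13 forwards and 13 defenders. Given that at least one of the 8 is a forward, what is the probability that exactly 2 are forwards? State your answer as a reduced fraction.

234/2729

Work in counts. Selections with at least one forward: C(26,8) − C(13,8) = 1562275 − 1287 = 1560988.
Of those, selections where exactly 2 are forwards: C(13,2)·C(13,6) = 78·1716 = 133848.
Conditional probability = 133848/1560988 = 234/2729.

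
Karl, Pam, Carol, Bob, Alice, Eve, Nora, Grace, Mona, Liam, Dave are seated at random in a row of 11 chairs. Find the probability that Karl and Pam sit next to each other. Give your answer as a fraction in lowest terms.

2/11

There are 11! = 39916800 arrangements.
Treat Karl and Pam as a block: 10! arrangements of the blocks × 2 orders within the block = 2·3628800 = 7257600.
Probability = 7257600/39916800 = 2/11.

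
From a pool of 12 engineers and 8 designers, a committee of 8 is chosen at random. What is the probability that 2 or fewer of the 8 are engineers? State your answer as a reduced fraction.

Total selections: C(20,8) = 125970.
Favorable selections (2 or fewer engineers): C(12,0)·C(8,8) + C(12,1)·C(8,7) + C(12,2)·C(8,6) = 1 + 96 + 1848 = 1945.
Probability = 1945/125970 = 389/25194.

389/25194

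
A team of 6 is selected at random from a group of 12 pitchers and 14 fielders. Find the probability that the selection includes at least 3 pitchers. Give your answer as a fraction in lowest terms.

137/230

There are C(26,6) = 230230 ways to choose the 6.
Favorable selections (at least 3 pitchers): C(12,3)·C(14,3) + C(12,4)·C(14,2) + C(12,5)·C(14,1) + C(12,6)·C(14,0) = 80080 + 45045 + 11088 + 924 = 137137.
Probability = 137137/230230 = 137/230.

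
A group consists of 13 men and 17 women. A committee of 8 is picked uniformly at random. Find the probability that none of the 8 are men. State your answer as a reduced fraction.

374/90045

There are C(30,8) = 5852925 possible selections.
Selections with no men (all women): C(17,8) = 24310.
Probability = 24310/5852925 = 374/90045.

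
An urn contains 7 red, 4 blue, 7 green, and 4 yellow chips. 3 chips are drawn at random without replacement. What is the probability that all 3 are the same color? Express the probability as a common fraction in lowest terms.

There are C(22,3) = 1540 ways to draw 3 chips.
All same color: C(7,3) + C(4,3) + C(7,3) + C(4,3) = 35 + 4 + 35 + 4 = 78.
Probability = 78/1540 = 39/770.

39/770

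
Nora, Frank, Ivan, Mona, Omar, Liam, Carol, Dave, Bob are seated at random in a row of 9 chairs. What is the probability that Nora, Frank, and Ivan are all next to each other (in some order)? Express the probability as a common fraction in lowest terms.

There are 9! = 362880 arrangements.
Treat the three as one block: 7! placements × 3! orders within the block = 5040·6 = 30240.
Probability = 30240/362880 = 1/12.

1/12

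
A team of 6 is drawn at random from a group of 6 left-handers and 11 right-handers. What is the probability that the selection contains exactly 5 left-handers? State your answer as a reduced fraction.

Total number of selections: C(17,6) = 12376.
Selections with exactly 5 left-handers: choose 5 of the 6 left-handers and 1 of the 11 right-handers, C(6,5)·C(11,1) = 6·11 = 66.
Probability = 66/12376 = 33/6188.

33/6188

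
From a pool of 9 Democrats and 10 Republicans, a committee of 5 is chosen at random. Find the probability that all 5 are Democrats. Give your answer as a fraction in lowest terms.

7/646

There are C(19,5) = 11628 possible selections.
Selections with all Democrats: C(9,5) = 126.
Probability = 126/11628 = 7/646.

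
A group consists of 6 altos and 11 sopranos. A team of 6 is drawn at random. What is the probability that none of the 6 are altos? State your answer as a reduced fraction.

There are C(17,6) = 12376 possible selections.
Selections with no altos (all sopranos): C(11,6) = 462.
Probability = 462/12376 = 33/884.

33/884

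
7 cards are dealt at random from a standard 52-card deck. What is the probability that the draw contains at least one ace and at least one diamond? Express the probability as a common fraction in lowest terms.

There are C(52,7) = 133784560 possible draws.
By inclusion-exclusion on the complements, draws missing all aces or all diamonds: C(48,7) + C(39,7) − C(36,7) = 73629072 + 15380937 − 8347680 = 80662329.
So draws with at least one of each: 133784560 − 80662329 = 53122231, probability 53122231/133784560.

53122231/133784560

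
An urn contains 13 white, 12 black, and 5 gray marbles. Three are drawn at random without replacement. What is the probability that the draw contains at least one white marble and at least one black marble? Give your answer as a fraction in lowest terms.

1287/2030

There are C(30,3) = 4060 possible draws.
By inclusion-exclusion on the complements, draws missing all white or all black: C(17,3) + C(18,3) − C(5,3) = 680 + 816 − 10 = 1486.
So draws with at least one of each: 4060 − 1486 = 2574, probability 2574/4060 = 1287/2030.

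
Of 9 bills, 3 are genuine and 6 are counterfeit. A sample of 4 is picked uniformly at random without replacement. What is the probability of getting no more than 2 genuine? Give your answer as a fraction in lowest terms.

20/21

There are C(9,4) = 126 ways to choose the 4.
The complement is exactly 3 genuine: C(3,3)·C(6,1) = 6.
Probability = 1 − 6/126 = 120/126 = 20/21.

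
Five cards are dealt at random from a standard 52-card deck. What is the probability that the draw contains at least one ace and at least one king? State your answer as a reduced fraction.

There are C(52,5) = 2598960 possible draws.
By inclusion-exclusion on the complements, draws missing all aces or all kings: C(48,5) + C(48,5) − C(44,5) = 1712304 + 1712304 − 1086008 = 2338600.
So draws with at least one of each: 2598960 − 2338600 = 260360, probability 260360/2598960 = 6509/64974.

6509/64974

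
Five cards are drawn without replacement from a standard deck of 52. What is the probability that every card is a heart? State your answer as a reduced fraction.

There are C(52,5) = 2598960 possible 5-card hands.
Hands that are all hearts: C(13,5) = 1287.
Probability = 1287/2598960 = 33/66640.

33/66640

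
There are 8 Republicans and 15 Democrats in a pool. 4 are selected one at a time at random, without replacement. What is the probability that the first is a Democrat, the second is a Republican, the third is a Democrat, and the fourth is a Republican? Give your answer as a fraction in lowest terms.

14/253

Multiply the conditional probabilities at each draw: 15/23 · 8/22 · 14/21 · 7/20 = 11760/212520 = 14/253.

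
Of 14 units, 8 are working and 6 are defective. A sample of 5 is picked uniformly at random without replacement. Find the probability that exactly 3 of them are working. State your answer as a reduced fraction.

60/143

Total number of selections: C(14,5) = 2002.
Selections with exactly 3 working: choose 3 of the 8 working and 2 of the 6 defective, C(8,3)·C(6,2) = 56·15 = 840.
Probability = 840/2002 = 60/143.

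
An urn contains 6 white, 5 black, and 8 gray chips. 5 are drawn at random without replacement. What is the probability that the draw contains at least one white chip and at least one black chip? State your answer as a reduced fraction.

8395/11628

There are C(19,5) = 11628 possible draws.
By inclusion-exclusion on the complements, draws missing all white or all black: C(13,5) + C(14,5) − C(8,5) = 1287 + 2002 − 56 = 3233.
So draws with at least one of each: 11628 − 3233 = 8395, probability 8395/11628.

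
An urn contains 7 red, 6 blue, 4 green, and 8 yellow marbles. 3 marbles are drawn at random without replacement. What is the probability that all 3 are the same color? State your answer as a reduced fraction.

1/20

There are C(25,3) = 2300 ways to draw 3 marbles.
All same color: C(7,3) + C(6,3) + C(4,3) + C(8,3) = 35 + 20 + 4 + 56 = 115.
Probability = 115/2300 = 1/20.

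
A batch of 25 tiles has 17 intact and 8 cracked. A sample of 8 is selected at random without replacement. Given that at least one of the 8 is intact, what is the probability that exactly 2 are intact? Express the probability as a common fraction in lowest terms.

112/31811

Work in counts. Selections with at least one intact: C(25,8) − C(8,8) = 1081575 − 1 = 1081574.
Of those, selections where exactly 2 are intact: C(17,2)·C(8,6) = 136·28 = 3808.
Conditional probability = 3808/1081574 = 112/31811.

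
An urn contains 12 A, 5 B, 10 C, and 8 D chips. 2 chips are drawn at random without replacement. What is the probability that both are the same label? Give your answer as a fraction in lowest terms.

149/595

There are C(35,2) = 595 ways to draw 2 chips.
All same label: C(12,2) + C(5,2) + C(10,2) + C(8,2) = 66 + 10 + 45 + 28 = 149.
Probability = 149/595.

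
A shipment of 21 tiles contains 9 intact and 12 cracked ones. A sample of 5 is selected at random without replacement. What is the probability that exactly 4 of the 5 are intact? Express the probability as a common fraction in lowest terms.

24/323

There are C(21,5) = 20349 ways to choose 5 from 21.
Selections with exactly 4 intact: choose 4 of the 9 intact and 1 of the 12 cracked, C(9,4)·C(12,1) = 126·12 = 1512.
Probability = 1512/20349 = 24/323.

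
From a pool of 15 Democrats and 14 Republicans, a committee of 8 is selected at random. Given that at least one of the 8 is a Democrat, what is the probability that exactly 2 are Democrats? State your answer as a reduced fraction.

735/9998

Work in counts. Selections with at least one Democrat: C(29,8) − C(14,8) = 4292145 − 3003 = 4289142.
Of those, selections where exactly 2 are Democrats: C(15,2)·C(14,6) = 105·3003 = 315315.
Conditional probability = 315315/4289142 = 735/9998.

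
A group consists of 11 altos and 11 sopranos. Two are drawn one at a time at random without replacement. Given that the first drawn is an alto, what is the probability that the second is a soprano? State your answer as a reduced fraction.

After removing one alto, 21 remain: 10 altos and 11 sopranos.
So the probability the next is a soprano is 11/21.

11/21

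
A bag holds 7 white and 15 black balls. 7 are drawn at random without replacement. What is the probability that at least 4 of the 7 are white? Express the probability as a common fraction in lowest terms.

There are C(22,7) = 170544 ways to choose the 7.
Favorable selections (at least 4 white): C(7,4)·C(15,3) + C(7,5)·C(15,2) + C(7,6)·C(15,1) + C(7,7)·C(15,0) = 15925 + 2205 + 105 + 1 = 18236.
Probability = 18236/170544 = 4559/42636.

4559/42636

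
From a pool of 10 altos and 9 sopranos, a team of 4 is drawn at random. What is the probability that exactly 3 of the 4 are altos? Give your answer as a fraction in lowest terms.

90/323

There are C(19,4) = 3876 ways to choose 4 from 19.
Selections with exactly 3 altos: choose 3 of the 10 altos and 1 of the 9 sopranos, C(10,3)·C(9,1) = 120·9 = 1080.
Probability = 1080/3876 = 90/323.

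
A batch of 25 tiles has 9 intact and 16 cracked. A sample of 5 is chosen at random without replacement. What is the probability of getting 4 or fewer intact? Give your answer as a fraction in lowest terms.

1262/1265

Total selections: C(25,5) = 53130.
The complement is exactly 5 intact: C(9,5)·C(16,0) = 126.
Probability = 1 − 126/53130 = 53004/53130 = 1262/1265.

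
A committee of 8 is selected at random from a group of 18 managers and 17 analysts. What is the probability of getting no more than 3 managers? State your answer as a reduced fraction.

559/1798

There are C(35,8) = 23535820 ways to choose the 8.
Favorable selections (no more than 3 managers): C(18,0)·C(17,8) + C(18,1)·C(17,7) + C(18,2)·C(17,6) + C(18,3)·C(17,5) = 24310 + 350064 + 1893528 + 5049408 = 7317310.
Probability = 7317310/23535820 = 559/1798.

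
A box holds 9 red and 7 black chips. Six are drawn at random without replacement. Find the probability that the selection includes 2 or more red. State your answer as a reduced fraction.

279/286

There are C(16,6) = 8008 ways to choose the 6.
Count the complement (fewer than 2 red): C(9,0)·C(7,6) + C(9,1)·C(7,5) = 7 + 189 = 196.
Probability = 1 − 196/8008 = 7812/8008 = 279/286.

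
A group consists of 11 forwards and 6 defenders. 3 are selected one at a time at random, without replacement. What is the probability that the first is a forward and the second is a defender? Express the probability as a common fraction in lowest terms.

Multiply the conditional probabilities at each draw: 11/17 · 6/16 = 66/272 = 33/136.

33/136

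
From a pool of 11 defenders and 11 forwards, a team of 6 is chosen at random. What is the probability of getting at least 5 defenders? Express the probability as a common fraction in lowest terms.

24/323

Total selections: C(22,6) = 74613.
Favorable selections (at least 5 defenders): C(11,5)·C(11,1) + C(11,6)·C(11,0) = 5082 + 462 = 5544.
Probability = 5544/74613 = 24/323.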